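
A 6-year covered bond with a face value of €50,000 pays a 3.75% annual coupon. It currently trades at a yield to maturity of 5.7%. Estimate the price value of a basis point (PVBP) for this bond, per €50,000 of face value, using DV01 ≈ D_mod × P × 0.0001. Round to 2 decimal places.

Periodic yield y = 0.057.
  t   CF        PV=CF/(1+0.057)^t    t·PV
  1     1,875.00     1,773.8884     1,773.8884
  2     1,875.00     1,678.2293     3,356.4586
  3     1,875.00     1,587.7288     4,763.1863
  4     1,875.00     1,502.1086     6,008.4343
  5     1,875.00     1,421.1055     7,105.5277
  6    51,875.00    37,197.0232   223,182.1393
  Σ                 45,160.0838   246,189.6346
P = 45,160.0838; D_Mac = 5.45149 yrs; D_mod = 5.15751 yrs.
DV01 ≈ 5.15751 × 45,160.0838 × 0.0001 = 23.291356.

€23.29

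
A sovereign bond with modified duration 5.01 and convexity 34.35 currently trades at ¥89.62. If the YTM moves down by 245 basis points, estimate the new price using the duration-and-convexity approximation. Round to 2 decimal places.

¥101.54

Duration effect: -D_mod·Δy = -5.01 × (-0.0245) = +0.122745
Convexity effect: ½·C·(Δy)² = 0.5 × 34.35 × (-0.0245)² = +0.01030929375
ΔP/P ≈ +0.122745 + 0.01030929375 = +0.13305429375
New price ≈ 89.62 × (1 + 0.13305429375) = 101.544325805875.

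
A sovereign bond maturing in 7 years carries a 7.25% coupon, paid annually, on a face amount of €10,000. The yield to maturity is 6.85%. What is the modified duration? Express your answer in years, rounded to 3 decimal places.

Periodic yield y = 0.0685. First find Macaulay duration:
  t   CF        PV=CF/(1+0.0685)^t    t·PV
  1       725.00       678.5213       678.5213
  2       725.00       635.0223     1,270.0445
  3       725.00       594.3119     1,782.9357
  4       725.00       556.2114     2,224.8457
  5       725.00       520.5535     2,602.7675
  6       725.00       487.1816     2,923.0894
  7    10,725.00     6,744.9016    47,214.3109
  Σ                 10,216.7035    58,696.5150
P = 10,216.7035; Macaulay duration = 58,696.5150 / 10,216.7035 = 5.74515 years.
Modified duration = D_Mac / (1 + y) = 5.74515 / 1.0685 = 5.37684 years.

5.377 years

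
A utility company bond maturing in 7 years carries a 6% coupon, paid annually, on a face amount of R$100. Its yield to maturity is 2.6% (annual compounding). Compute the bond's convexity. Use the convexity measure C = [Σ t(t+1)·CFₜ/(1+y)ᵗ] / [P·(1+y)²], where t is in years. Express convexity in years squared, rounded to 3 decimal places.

43.430

With y = 0.026:
  t   CF        PV=CF/(1+0.026)^t    t·PV        t(t+1)·PV
  1         6.00         5.8480         5.8480          11.6959
  2         6.00         5.6998        11.3995          34.1986
  3         6.00         5.5553        16.6660          66.6639
  4         6.00         5.4145        21.6582         108.2909
  5         6.00         5.2773        26.3867         158.3200
  6         6.00         5.1436        30.8616         216.0311
  7       106.00        88.5675       619.9724       4,959.7795
  Σ                    121.5060       732.7923       5,554.9798
P = 121.5060.
Convexity = Σ t(t+1)·PV / [P·(1+y)²] = 5,554.9798 / (121.5060 × 1.052676) = 43.43002.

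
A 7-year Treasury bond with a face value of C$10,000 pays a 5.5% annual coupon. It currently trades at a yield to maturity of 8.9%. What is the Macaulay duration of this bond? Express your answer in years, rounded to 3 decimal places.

Periodic yield y = 0.089. Discount each cash flow and weight by its year:
  t   CF        PV=CF/(1+0.089)^t    t·PV
  1       550.00       505.0505       505.0505
  2       550.00       463.7746       927.5491
  3       550.00       425.8720     1,277.6159
  4       550.00       391.0670     1,564.2680
  5       550.00       359.1065     1,795.5326
  6       550.00       329.7581     1,978.5483
  7    10,550.00     5,808.4105    40,658.8735
  Σ                  8,283.0391    48,707.4379
Price P = Σ PV = 8,283.0391.
Macaulay duration = Σ(t·PV) / P = 48,707.4379 / 8,283.0391 = 5.88038 years.

5.880 years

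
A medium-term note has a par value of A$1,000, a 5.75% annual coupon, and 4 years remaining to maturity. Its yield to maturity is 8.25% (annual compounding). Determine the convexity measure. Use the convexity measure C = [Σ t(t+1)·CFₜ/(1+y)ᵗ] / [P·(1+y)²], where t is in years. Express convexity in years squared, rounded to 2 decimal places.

With y = 0.0825:
  t   CF        PV=CF/(1+0.0825)^t    t·PV        t(t+1)·PV
  1        57.50        53.1178        53.1178         106.2356
  2        57.50        49.0695        98.1391         294.4173
  3        57.50        45.3298       135.9895         543.9580
  4     1,057.50       770.1384     3,080.5534      15,402.7672
  Σ                    917.6555     3,367.7998      16,347.3781
P = 917.6555.
Convexity = Σ t(t+1)·PV / [P·(1+y)²] = 16,347.3781 / (917.6555 × 1.171806) = 15.20242.

15.20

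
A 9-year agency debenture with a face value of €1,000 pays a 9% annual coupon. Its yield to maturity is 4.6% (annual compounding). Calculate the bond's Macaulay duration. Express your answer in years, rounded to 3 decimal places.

Periodic yield y = 0.046. Discount each cash flow and weight by its year:
  t   CF        PV=CF/(1+0.046)^t    t·PV
  1        90.00        86.0421        86.0421
  2        90.00        82.2582       164.5164
  3        90.00        78.6407       235.9221
  4        90.00        75.1823       300.7293
  5        90.00        71.8760       359.3802
  6        90.00        68.7151       412.2908
  7        90.00        65.6932       459.8527
  8        90.00        62.8042       502.4340
  9     1,090.00       727.1790     6,544.6111
  Σ                  1,318.3910     9,065.7787
Price P = Σ PV = 1,318.3910.
Macaulay duration = Σ(t·PV) / P = 9,065.7787 / 1,318.3910 = 6.87640 years.

6.876 years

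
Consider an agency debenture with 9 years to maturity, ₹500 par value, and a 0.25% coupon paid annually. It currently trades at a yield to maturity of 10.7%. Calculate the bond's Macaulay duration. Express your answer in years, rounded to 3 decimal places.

8.842 years

Periodic yield y = 0.107. Discount each cash flow and weight by its year:
  t   CF        PV=CF/(1+0.107)^t    t·PV
  1         1.25         1.1292         1.1292
  2         1.25         1.0200         2.0401
  3         1.25         0.9214         2.7643
  4         1.25         0.8324         3.3295
  5         1.25         0.7519         3.7596
  6         1.25         0.6792         4.0754
  7         1.25         0.6136         4.2951
  8         1.25         0.5543         4.4342
  9       501.25       200.7825     1,807.0423
  Σ                    207.2845     1,832.8697
Price P = Σ PV = 207.2845.
Macaulay duration = Σ(t·PV) / P = 1,832.8697 / 207.2845 = 8.84229 years.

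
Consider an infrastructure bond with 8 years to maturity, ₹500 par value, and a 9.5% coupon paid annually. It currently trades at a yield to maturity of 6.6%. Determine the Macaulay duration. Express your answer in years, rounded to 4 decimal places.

6.1213 years

Periodic yield y = 0.066. Discount each cash flow and weight by its year:
  t   CF        PV=CF/(1+0.066)^t    t·PV
  1        47.50        44.5591        44.5591
  2        47.50        41.8003        83.6006
  3        47.50        39.2123       117.6368
  4        47.50        36.7845       147.1380
  5        47.50        34.5070       172.5352
  6        47.50        32.3706       194.2234
  7        47.50        30.3664       212.5647
  8       547.50       328.3420     2,626.7363
  Σ                    587.9422     3,598.9941
Price P = Σ PV = 587.9422.
Macaulay duration = Σ(t·PV) / P = 3,598.9941 / 587.9422 = 6.12134 years.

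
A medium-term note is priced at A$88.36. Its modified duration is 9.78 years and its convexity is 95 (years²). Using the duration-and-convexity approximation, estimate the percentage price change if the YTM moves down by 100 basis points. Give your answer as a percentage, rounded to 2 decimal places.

Duration effect: -D_mod·Δy = -9.78 × (-0.01) = +0.097800
Convexity effect: ½·C·(Δy)² = 0.5 × 95 × (-0.01)² = +0.0047500
ΔP/P ≈ +0.097800 + 0.0047500 = +0.102550
= +10.2550%.

+10.26%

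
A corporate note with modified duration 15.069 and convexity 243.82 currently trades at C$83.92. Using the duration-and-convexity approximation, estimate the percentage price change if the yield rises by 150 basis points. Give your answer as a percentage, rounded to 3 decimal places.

Duration effect: -D_mod·Δy = -15.069 × (+0.015) = -0.226035
Convexity effect: ½·C·(Δy)² = 0.5 × 243.82 × (0.015)² = +0.02742975
ΔP/P ≈ -0.226035 + 0.02742975 = -0.19860525
= -19.860525%.

-19.861%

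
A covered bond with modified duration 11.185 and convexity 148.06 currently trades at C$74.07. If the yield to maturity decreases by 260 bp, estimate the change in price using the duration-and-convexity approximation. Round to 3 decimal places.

+C$25.247

Duration effect: -D_mod·Δy = -11.185 × (-0.026) = +0.290810
Convexity effect: ½·C·(Δy)² = 0.5 × 148.06 × (-0.026)² = +0.05004428
ΔP/P ≈ +0.290810 + 0.05004428 = +0.34085428
ΔP ≈ 74.07 × (+0.34085428) = +25.2470765196.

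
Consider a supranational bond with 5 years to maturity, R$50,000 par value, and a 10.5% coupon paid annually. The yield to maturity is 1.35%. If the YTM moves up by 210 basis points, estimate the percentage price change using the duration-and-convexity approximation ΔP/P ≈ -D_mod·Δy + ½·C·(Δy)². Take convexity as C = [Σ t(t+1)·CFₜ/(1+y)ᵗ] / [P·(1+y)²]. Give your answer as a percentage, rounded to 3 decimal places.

With y = 0.0135:
  t   CF        PV=CF/(1+0.0135)^t    t·PV        t(t+1)·PV
  1     5,250.00     5,180.0691     5,180.0691      10,360.1381
  2     5,250.00     5,111.0696    10,222.1393      30,666.4178
  3     5,250.00     5,042.9893    15,128.9678      60,515.8713
  4     5,250.00     4,975.8158    19,903.2630      99,516.3152
  5    55,250.00    51,667.0323   258,335.1617   1,550,010.9703
  Σ                 71,976.9761   308,769.6009   1,751,069.7127
P = 71,976.9761; D_Mac = 4.28984 yrs; D_mod = 4.23270 yrs; C = 23.68440.
Duration effect: -4.23270 × (+0.021) = -0.088887
Convexity effect: 0.5 × 23.68440 × (0.021)² = +0.0052224
ΔP/P ≈ -0.088887 + 0.0052224 = -0.083664 = -8.3664%.

-8.366%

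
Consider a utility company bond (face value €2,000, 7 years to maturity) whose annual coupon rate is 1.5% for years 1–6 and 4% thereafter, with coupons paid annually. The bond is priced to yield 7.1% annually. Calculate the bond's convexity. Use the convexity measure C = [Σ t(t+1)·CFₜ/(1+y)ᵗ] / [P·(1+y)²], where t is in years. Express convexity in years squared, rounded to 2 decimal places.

45.44

With y = 0.071:
  t   CF        PV=CF/(1+0.071)^t    t·PV        t(t+1)·PV
  1        30.00        28.0112        28.0112          56.0224
  2        30.00        26.1543        52.3085         156.9255
  3        30.00        24.4204        73.2612         293.0448
  4        30.00        22.8015        91.2060         456.0300
  5        30.00        21.2899       106.4496         638.6974
  6        30.00        19.8785       119.2712         834.8986
  7     2,080.00     1,286.8770     9,008.1390      72,065.1120
  Σ                  1,429.4328     9,478.6467      74,500.7307
P = 1,429.4328.
Convexity = Σ t(t+1)·PV / [P·(1+y)²] = 74,500.7307 / (1,429.4328 × 1.147041) = 45.43786.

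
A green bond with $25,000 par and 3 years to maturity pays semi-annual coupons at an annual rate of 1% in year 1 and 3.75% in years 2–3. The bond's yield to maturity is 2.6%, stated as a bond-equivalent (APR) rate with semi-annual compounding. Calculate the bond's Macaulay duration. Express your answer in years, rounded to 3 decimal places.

Periodic yield y = 0.013. Discount each cash flow and weight by its period:
  t   CF        PV=CF/(1+0.013)^t    t·PV
  1       125.00       123.3959       123.3959
  2       125.00       121.8123       243.6246
  3       468.75       450.9340     1,352.8019
  4       468.75       445.1470     1,780.5882
  5       468.75       439.4344     2,197.1720
  6    25,468.75    23,569.5319   141,417.1917
  Σ                 25,150.2555   147,114.7742
Price P = Σ PV = 25,150.2555.
Macaulay duration = Σ(t·PV) / P = 147,114.7742 / 25,150.2555 = 5.84943 half-year periods.
In years: 5.84943 / 2 = 2.92472 years.

2.925 years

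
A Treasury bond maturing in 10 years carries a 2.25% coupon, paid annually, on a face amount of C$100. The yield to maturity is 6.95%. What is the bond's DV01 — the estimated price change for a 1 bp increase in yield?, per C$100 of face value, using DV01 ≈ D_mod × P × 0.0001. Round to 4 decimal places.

C$0.0551

Periodic yield y = 0.0695.
  t   CF        PV=CF/(1+0.0695)^t    t·PV
  1         2.25         2.1038         2.1038
  2         2.25         1.9671         3.9342
  3         2.25         1.8392         5.5177
  4         2.25         1.7197         6.8789
  5         2.25         1.6080         8.0399
  6         2.25         1.5035         9.0209
  7         2.25         1.4058         9.8405
  8         2.25         1.3144        10.5154
  9         2.25         1.2290        11.0611
  10      102.25        52.2222       522.2223
  Σ                     66.9127       589.1346
P = 66.9127; D_Mac = 8.80452 yrs; D_mod = 8.23237 yrs.
DV01 ≈ 8.23237 × 66.9127 × 0.0001 = 0.055085.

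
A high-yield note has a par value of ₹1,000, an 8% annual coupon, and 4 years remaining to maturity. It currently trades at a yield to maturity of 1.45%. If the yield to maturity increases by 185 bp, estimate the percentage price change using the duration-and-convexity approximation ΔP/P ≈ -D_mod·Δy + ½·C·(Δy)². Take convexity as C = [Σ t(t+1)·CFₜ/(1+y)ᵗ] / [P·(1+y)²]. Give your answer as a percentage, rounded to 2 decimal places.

-6.32%

With y = 0.0145:
  t   CF        PV=CF/(1+0.0145)^t    t·PV        t(t+1)·PV
  1        80.00        78.8566        78.8566         157.7132
  2        80.00        77.7295       155.4590         466.3770
  3        80.00        76.6185       229.8556         919.4224
  4     1,080.00     1,019.5665     4,078.2659      20,391.3297
  Σ                  1,252.7711     4,542.4371      21,934.8422
P = 1,252.7711; D_Mac = 3.62591 yrs; D_mod = 3.57409 yrs; C = 17.01213.
Duration effect: -3.57409 × (+0.0185) = -0.066121
Convexity effect: 0.5 × 17.01213 × (0.0185)² = +0.0029112
ΔP/P ≈ -0.066121 + 0.0029112 = -0.063209 = -6.3209%.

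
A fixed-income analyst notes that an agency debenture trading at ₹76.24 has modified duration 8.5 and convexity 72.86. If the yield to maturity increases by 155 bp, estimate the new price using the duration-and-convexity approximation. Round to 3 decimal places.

Duration effect: -D_mod·Δy = -8.5 × (+0.0155) = -0.131750
Convexity effect: ½·C·(Δy)² = 0.5 × 72.86 × (0.0155)² = +0.0087523075
ΔP/P ≈ -0.131750 + 0.0087523075 = -0.1229976925
New price ≈ 76.24 × (1 - 0.1229976925) = 66.8626559238.

₹66.863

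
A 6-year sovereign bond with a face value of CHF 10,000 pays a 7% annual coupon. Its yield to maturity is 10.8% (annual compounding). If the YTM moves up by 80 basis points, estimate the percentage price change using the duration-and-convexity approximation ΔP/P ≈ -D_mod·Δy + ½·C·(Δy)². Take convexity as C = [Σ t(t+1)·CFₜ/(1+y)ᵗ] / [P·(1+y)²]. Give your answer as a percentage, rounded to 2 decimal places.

-3.53%

With y = 0.108:
  t   CF        PV=CF/(1+0.108)^t    t·PV        t(t+1)·PV
  1       700.00       631.7690       631.7690       1,263.5379
  2       700.00       570.1886     1,140.3772       3,421.1315
  3       700.00       514.6106     1,543.8319       6,175.3276
  4       700.00       464.4500     1,857.8001       9,289.0007
  5       700.00       419.1787     2,095.8937      12,575.3619
  6    10,700.00     5,782.8938    34,697.3627     242,881.5388
  Σ                  8,383.0907    41,967.0345     275,605.8984
P = 8,383.0907; D_Mac = 5.00615 yrs; D_mod = 4.51819 yrs; C = 26.77965.
Duration effect: -4.51819 × (+0.008) = -0.036146
Convexity effect: 0.5 × 26.77965 × (0.008)² = +0.0008569
ΔP/P ≈ -0.036146 + 0.0008569 = -0.035289 = -3.5289%.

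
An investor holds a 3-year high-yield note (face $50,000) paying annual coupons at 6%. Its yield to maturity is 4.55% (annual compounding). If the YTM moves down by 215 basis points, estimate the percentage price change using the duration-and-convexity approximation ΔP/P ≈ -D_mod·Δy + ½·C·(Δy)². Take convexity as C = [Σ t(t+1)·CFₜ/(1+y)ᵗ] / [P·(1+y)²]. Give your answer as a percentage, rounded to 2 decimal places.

+6.07%

With y = 0.0455:
  t   CF        PV=CF/(1+0.0455)^t    t·PV        t(t+1)·PV
  1     3,000.00     2,869.4405     2,869.4405       5,738.8809
  2     3,000.00     2,744.5628     5,489.1257      16,467.3771
  3    53,000.00    46,377.1181   139,131.3544     556,525.4176
  Σ                 51,991.1214   147,489.9206     578,731.6756
P = 51,991.1214; D_Mac = 2.83683 yrs; D_mod = 2.71337 yrs; C = 10.18357.
Duration effect: -2.71337 × (-0.0215) = +0.058337
Convexity effect: 0.5 × 10.18357 × (-0.0215)² = +0.0023537
ΔP/P ≈ +0.058337 + 0.0023537 = +0.060691 = +6.0691%.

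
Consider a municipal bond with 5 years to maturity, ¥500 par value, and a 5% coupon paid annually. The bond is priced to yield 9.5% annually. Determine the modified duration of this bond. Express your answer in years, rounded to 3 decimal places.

4.104 years

Periodic yield y = 0.095. First find Macaulay duration:
  t   CF        PV=CF/(1+0.095)^t    t·PV
  1        25.00        22.8311        22.8311
  2        25.00        20.8503        41.7005
  3        25.00        19.0413        57.1240
  4        25.00        17.3894        69.5574
  5       525.00       333.4945     1,667.4726
  Σ                    413.6066     1,858.6857
P = 413.6066; Macaulay duration = 1,858.6857 / 413.6066 = 4.49385 years.
Modified duration = D_Mac / (1 + y) = 4.49385 / 1.095 = 4.10397 years.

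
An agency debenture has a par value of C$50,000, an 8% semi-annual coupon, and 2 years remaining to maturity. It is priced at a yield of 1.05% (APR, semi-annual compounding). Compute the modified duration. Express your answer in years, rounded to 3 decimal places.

Periodic yield y = 0.00525. First find Macaulay duration:
  t   CF        PV=CF/(1+0.00525)^t    t·PV
  1     2,000.00     1,989.5548     1,989.5548
  2     2,000.00     1,979.1642     3,958.3284
  3     2,000.00     1,968.8279     5,906.4836
  4    52,000.00    50,922.1834   203,688.7335
  Σ                 56,859.7303   215,543.1004
P = 56,859.7303; Macaulay duration = 215,543.1004 / 56,859.7303 = 3.79079 half-year periods = 1.89539 years.
Modified duration = D_Mac / (1 + y) = 1.89539 / 1.00525 = 1.88549 years.

1.885 years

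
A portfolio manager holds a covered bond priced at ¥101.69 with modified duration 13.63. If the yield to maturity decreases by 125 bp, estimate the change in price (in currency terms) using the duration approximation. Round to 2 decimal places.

Duration approximation: ΔP/P ≈ -D_mod · Δy = -13.63 × (-0.0125) = +0.170375.
ΔP ≈ 101.69 × (+0.170375) = +17.32543375.

+¥17.33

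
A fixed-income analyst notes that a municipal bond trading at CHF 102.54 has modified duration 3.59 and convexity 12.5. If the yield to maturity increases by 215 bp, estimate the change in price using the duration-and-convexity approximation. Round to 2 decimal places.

-CHF 7.62

Duration effect: -D_mod·Δy = -3.59 × (+0.0215) = -0.077185
Convexity effect: ½·C·(Δy)² = 0.5 × 12.5 × (0.0215)² = +0.0028890625
ΔP/P ≈ -0.077185 + 0.0028890625 = -0.0742959375
ΔP ≈ 102.54 × (-0.0742959375) = -7.61830543125.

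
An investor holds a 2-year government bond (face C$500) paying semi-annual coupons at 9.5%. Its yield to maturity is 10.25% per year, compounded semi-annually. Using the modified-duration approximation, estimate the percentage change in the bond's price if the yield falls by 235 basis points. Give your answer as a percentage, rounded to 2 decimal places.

Periodic yield y = 0.05125. Modified duration first:
  t   CF        PV=CF/(1+0.05125)^t    t·PV
  1        23.75        22.5922        22.5922
  2        23.75        21.4908        42.9815
  3        23.75        20.4430        61.3291
  4       523.75       428.8447     1,715.3786
  Σ                    493.3706     1,842.2814
P = 493.3706; D_Mac = 3.73407 half-year periods = 1.86704 yrs; D_mod = 1.86704/(1+0.05125) = 1.77602 yrs.
ΔP/P ≈ -D_mod · Δy = -1.77602 × (-0.0235) = +0.041736 = +4.1736%.

+4.17%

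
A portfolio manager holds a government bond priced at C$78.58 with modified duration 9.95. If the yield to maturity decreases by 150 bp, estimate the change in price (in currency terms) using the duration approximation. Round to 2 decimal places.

+C$11.73

Duration approximation: ΔP/P ≈ -D_mod · Δy = -9.95 × (-0.015) = +0.149250.
ΔP ≈ 78.58 × (+0.149250) = +11.728065.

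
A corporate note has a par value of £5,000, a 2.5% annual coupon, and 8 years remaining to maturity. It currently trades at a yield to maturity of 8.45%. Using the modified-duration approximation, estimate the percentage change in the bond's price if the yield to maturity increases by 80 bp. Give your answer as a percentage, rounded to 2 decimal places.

-5.29%

Periodic yield y = 0.0845. Modified duration first:
  t   CF        PV=CF/(1+0.0845)^t    t·PV
  1       125.00       115.2605       115.2605
  2       125.00       106.2798       212.5597
  3       125.00        97.9989       293.9968
  4       125.00        90.3632       361.4530
  5       125.00        83.3225       416.6124
  6       125.00        76.8303       460.9820
  7       125.00        70.8440       495.9081
  8     5,125.00     2,678.2889    21,426.3111
  Σ                  3,319.1882    23,783.0834
P = 3,319.1882; D_Mac = 7.16533 yrs; D_mod = 7.16533/(1+0.0845) = 6.60704 yrs.
ΔP/P ≈ -D_mod · Δy = -6.60704 × (+0.008) = -0.052856 = -5.2856%.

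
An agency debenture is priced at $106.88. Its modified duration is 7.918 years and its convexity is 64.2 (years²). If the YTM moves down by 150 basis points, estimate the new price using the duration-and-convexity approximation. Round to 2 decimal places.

Duration effect: -D_mod·Δy = -7.918 × (-0.015) = +0.118770
Convexity effect: ½·C·(Δy)² = 0.5 × 64.2 × (-0.015)² = +0.0072225
ΔP/P ≈ +0.118770 + 0.0072225 = +0.1259925
New price ≈ 106.88 × (1 + 0.1259925) = 120.3460784.

$120.35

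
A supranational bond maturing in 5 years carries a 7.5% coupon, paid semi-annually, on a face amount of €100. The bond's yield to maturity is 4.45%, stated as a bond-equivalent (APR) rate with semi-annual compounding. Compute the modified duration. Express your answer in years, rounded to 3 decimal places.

Periodic yield y = 0.02225. First find Macaulay duration:
  t   CF        PV=CF/(1+0.02225)^t    t·PV
  1         3.75         3.6684         3.6684
  2         3.75         3.5885         7.1771
  3         3.75         3.5104        10.5313
  4         3.75         3.4340        13.7361
  5         3.75         3.3593        16.7964
  6         3.75         3.2862        19.7170
  7         3.75         3.2146        22.5024
  8         3.75         3.1447        25.1573
  9         3.75         3.0762        27.6860
  10      103.75        83.2563       832.5626
  Σ                    113.5386       979.5345
P = 113.5386; Macaulay duration = 979.5345 / 113.5386 = 8.62733 half-year periods = 4.31366 years.
Modified duration = D_Mac / (1 + y) = 4.31366 / 1.02225 = 4.21977 years.

4.220 years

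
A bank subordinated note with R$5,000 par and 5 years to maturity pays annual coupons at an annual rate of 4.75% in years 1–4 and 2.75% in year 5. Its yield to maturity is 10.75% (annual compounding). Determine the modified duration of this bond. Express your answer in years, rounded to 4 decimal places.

Periodic yield y = 0.1075. First find Macaulay duration:
  t   CF        PV=CF/(1+0.1075)^t    t·PV
  1       237.50       214.4470       214.4470
  2       237.50       193.6316       387.2631
  3       237.50       174.8366       524.5099
  4       237.50       157.8660       631.4641
  5     5,137.50     3,083.4234    15,417.1169
  Σ                  3,824.2045    17,174.8009
P = 3,824.2045; Macaulay duration = 17,174.8009 / 3,824.2045 = 4.49108 years.
Modified duration = D_Mac / (1 + y) = 4.49108 / 1.1075 = 4.05515 years.

4.0551 years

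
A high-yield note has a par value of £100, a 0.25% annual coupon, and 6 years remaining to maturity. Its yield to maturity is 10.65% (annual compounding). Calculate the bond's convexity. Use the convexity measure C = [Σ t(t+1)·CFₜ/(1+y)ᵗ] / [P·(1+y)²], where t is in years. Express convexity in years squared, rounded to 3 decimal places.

With y = 0.1065:
  t   CF        PV=CF/(1+0.1065)^t    t·PV        t(t+1)·PV
  1         0.25         0.2259         0.2259           0.4519
  2         0.25         0.2042         0.4084           1.2251
  3         0.25         0.1845         0.5536           2.2145
  4         0.25         0.1668         0.6671           3.3355
  5         0.25         0.1507         0.7536           4.5217
  6       100.25        54.6230       327.7382       2,294.1677
  Σ                     55.5552       330.3469       2,305.9164
P = 55.5552.
Convexity = Σ t(t+1)·PV / [P·(1+y)²] = 2,305.9164 / (55.5552 × 1.224342) = 33.90127.

33.901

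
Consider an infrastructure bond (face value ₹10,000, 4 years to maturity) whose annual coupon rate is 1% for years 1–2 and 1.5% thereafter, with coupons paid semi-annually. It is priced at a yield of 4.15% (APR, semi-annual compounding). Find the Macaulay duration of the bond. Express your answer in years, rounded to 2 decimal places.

Periodic yield y = 0.02075. Discount each cash flow and weight by its period:
  t   CF        PV=CF/(1+0.02075)^t    t·PV
  1        50.00        48.9836        48.9836
  2        50.00        47.9878        95.9757
  3        50.00        47.0123       141.0370
  4        50.00        46.0567       184.2266
  5        75.00        67.6806       338.4031
  6        75.00        66.3048       397.8288
  7        75.00        64.9569       454.6986
  8    10,075.00     8,548.5006    68,388.0047
  Σ                  8,937.4834    70,049.1581
Price P = Σ PV = 8,937.4834.
Macaulay duration = Σ(t·PV) / P = 70,049.1581 / 8,937.4834 = 7.83768 half-year periods.
In years: 7.83768 / 2 = 3.91884 years.

3.92 years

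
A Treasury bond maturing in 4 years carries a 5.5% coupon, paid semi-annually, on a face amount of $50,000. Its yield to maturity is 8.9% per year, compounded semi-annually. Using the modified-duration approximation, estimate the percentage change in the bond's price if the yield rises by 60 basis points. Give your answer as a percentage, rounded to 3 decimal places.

-2.078%

Periodic yield y = 0.0445. Modified duration first:
  t   CF        PV=CF/(1+0.0445)^t    t·PV
  1     1,375.00     1,316.4193     1,316.4193
  2     1,375.00     1,260.3345     2,520.6689
  3     1,375.00     1,206.6390     3,619.9171
  4     1,375.00     1,155.2312     4,620.9249
  5     1,375.00     1,106.0136     5,530.0681
  6     1,375.00     1,058.8929     6,353.3573
  7     1,375.00     1,013.7797     7,096.4579
  8    51,375.00    36,264.7160   290,117.7278
  Σ                 44,382.0262   321,175.5413
P = 44,382.0262; D_Mac = 7.23661 half-year periods = 3.61831 yrs; D_mod = 3.61831/(1+0.0445) = 3.46415 yrs.
ΔP/P ≈ -D_mod · Δy = -3.46415 × (+0.006) = -0.020785 = -2.0785%.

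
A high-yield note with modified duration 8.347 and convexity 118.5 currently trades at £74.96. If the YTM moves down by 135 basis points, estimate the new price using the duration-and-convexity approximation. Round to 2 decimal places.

£84.22

Duration effect: -D_mod·Δy = -8.347 × (-0.0135) = +0.1126845
Convexity effect: ½·C·(Δy)² = 0.5 × 118.5 × (-0.0135)² = +0.0107983125
ΔP/P ≈ +0.1126845 + 0.0107983125 = +0.1234828125
New price ≈ 74.96 × (1 + 0.1234828125) = 84.216271625.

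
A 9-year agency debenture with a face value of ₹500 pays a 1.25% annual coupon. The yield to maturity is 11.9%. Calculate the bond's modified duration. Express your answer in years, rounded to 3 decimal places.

Periodic yield y = 0.119. First find Macaulay duration:
  t   CF        PV=CF/(1+0.119)^t    t·PV
  1         6.25         5.5853         5.5853
  2         6.25         4.9914         9.9827
  3         6.25         4.4606        13.3817
  4         6.25         3.9862        15.9448
  5         6.25         3.5623        17.8115
  6         6.25         3.1835        19.1008
  7         6.25         2.8449        19.9144
  8         6.25         2.5424        20.3390
  9       506.25       184.0324     1,656.2915
  Σ                    215.1889     1,778.3517
P = 215.1889; Macaulay duration = 1,778.3517 / 215.1889 = 8.26414 years.
Modified duration = D_Mac / (1 + y) = 8.26414 / 1.119 = 7.38529 years.

7.385 years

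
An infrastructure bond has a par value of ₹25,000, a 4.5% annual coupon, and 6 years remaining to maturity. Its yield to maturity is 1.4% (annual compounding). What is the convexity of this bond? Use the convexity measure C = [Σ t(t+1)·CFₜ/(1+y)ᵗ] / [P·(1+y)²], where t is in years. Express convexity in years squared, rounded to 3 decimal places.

35.820

With y = 0.014:
  t   CF        PV=CF/(1+0.014)^t    t·PV        t(t+1)·PV
  1     1,125.00     1,109.4675     1,109.4675       2,218.9349
  2     1,125.00     1,094.1494     2,188.2987       6,564.8962
  3     1,125.00     1,079.0428     3,237.1283      12,948.5132
  4     1,125.00     1,064.1447     4,256.5790      21,282.8948
  5     1,125.00     1,049.4524     5,247.2620      31,483.5722
  6    26,125.00    24,034.1390   144,204.8342   1,009,433.8393
  Σ                 29,430.3958   160,243.5697   1,083,932.6506
P = 29,430.3958.
Convexity = Σ t(t+1)·PV / [P·(1+y)²] = 1,083,932.6506 / (29,430.3958 × 1.028196) = 35.82039.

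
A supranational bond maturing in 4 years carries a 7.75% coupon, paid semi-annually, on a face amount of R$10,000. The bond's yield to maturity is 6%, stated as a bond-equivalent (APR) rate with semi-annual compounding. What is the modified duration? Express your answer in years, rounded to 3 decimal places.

3.429 years

Periodic yield y = 0.03. First find Macaulay duration:
  t   CF        PV=CF/(1+0.03)^t    t·PV
  1       387.50       376.2136       376.2136
  2       387.50       365.2559       730.5118
  3       387.50       354.6174     1,063.8522
  4       387.50       344.2887     1,377.1549
  5       387.50       334.2609     1,671.3045
  6       387.50       324.5251     1,947.1509
  7       387.50       315.0730     2,205.5107
  8    10,387.50     8,199.9884    65,599.9074
  Σ                 10,614.2231    74,971.6060
P = 10,614.2231; Macaulay duration = 74,971.6060 / 10,614.2231 = 7.06332 half-year periods = 3.53166 years.
Modified duration = D_Mac / (1 + y) = 3.53166 / 1.03 = 3.42879 years.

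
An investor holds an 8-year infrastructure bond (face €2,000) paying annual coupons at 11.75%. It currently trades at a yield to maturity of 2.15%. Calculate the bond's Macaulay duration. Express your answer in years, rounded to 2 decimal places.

6.18 years

Periodic yield y = 0.0215. Discount each cash flow and weight by its year:
  t   CF        PV=CF/(1+0.0215)^t    t·PV
  1       235.00       230.0538       230.0538
  2       235.00       225.2118       450.4236
  3       235.00       220.4716       661.4149
  4       235.00       215.8313       863.3251
  5       235.00       211.2886     1,056.4429
  6       235.00       206.8415     1,241.0489
  7       235.00       202.4880     1,417.4159
  8     2,235.00     1,885.2570    15,082.0559
  Σ                  3,397.4436    21,002.1810
Price P = Σ PV = 3,397.4436.
Macaulay duration = Σ(t·PV) / P = 21,002.1810 / 3,397.4436 = 6.18176 years.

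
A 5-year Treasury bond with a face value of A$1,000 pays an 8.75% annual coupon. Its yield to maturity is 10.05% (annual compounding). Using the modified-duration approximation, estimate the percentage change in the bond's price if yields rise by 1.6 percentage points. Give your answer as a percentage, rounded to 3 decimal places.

-6.160%

Periodic yield y = 0.1005. Modified duration first:
  t   CF        PV=CF/(1+0.1005)^t    t·PV
  1        87.50        79.5093        79.5093
  2        87.50        72.2484       144.4967
  3        87.50        65.6505       196.9514
  4        87.50        59.6551       238.6206
  5     1,087.50       673.7194     3,368.5968
  Σ                    950.7827     4,028.1749
P = 950.7827; D_Mac = 4.23669 yrs; D_mod = 4.23669/(1+0.1005) = 3.84979 yrs.
ΔP/P ≈ -D_mod · Δy = -3.84979 × (+0.016) = -0.061597 = -6.1597%.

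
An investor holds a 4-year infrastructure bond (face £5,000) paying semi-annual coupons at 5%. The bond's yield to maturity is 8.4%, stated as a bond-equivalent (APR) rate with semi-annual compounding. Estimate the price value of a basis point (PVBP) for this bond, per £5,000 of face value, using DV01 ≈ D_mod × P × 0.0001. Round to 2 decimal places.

Periodic yield y = 0.042.
  t   CF        PV=CF/(1+0.042)^t    t·PV
  1       125.00       119.9616       119.9616
  2       125.00       115.1263       230.2526
  3       125.00       110.4859       331.4577
  4       125.00       106.0325       424.1301
  5       125.00       101.7587       508.7933
  6       125.00        97.6571       585.9424
  7       125.00        93.7208       656.0456
  8     5,125.00     3,687.6706    29,501.3646
  Σ                  4,432.4135    32,357.9480
P = 4,432.4135; D_Mac = 7.30030 half-year periods = 3.65015 yrs; D_mod = 3.50302 yrs.
DV01 ≈ 3.50302 × 4,432.4135 × 0.0001 = 1.552685.

£1.55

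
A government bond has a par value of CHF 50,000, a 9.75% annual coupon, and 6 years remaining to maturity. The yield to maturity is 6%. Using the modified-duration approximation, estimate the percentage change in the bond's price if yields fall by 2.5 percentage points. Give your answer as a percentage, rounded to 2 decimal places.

+11.60%

Periodic yield y = 0.06. Modified duration first:
  t   CF        PV=CF/(1+0.06)^t    t·PV
  1     4,875.00     4,599.0566     4,599.0566
  2     4,875.00     4,338.7326     8,677.4653
  3     4,875.00     4,093.1440    12,279.4320
  4     4,875.00     3,861.4566    15,445.8264
  5     4,875.00     3,642.8836    18,214.4180
  6    54,875.00    38,684.7097   232,108.2579
  Σ                 59,219.9831   291,324.4562
P = 59,219.9831; D_Mac = 4.91936 yrs; D_mod = 4.91936/(1+0.06) = 4.64091 yrs.
ΔP/P ≈ -D_mod · Δy = -4.64091 × (-0.025) = +0.116023 = +11.6023%.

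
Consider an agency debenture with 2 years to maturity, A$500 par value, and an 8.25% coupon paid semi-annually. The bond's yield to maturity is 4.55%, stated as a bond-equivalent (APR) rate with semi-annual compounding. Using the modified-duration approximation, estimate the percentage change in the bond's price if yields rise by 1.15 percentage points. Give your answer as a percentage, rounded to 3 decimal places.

-2.124%

Periodic yield y = 0.02275. Modified duration first:
  t   CF        PV=CF/(1+0.02275)^t    t·PV
  1       20.625        20.1662        20.1662
  2       20.625        19.7176        39.4353
  3       20.625        19.2790        57.8371
  4      520.625       475.8248     1,903.2992
  Σ                    534.9877     2,020.7378
P = 534.9877; D_Mac = 3.77717 half-year periods = 1.88858 yrs; D_mod = 1.88858/(1+0.02275) = 1.84657 yrs.
ΔP/P ≈ -D_mod · Δy = -1.84657 × (+0.0115) = -0.021236 = -2.1236%.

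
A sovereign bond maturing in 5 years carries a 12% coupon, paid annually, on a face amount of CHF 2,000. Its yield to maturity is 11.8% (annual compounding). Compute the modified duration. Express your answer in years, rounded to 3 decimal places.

3.615 years

Periodic yield y = 0.118. First find Macaulay duration:
  t   CF        PV=CF/(1+0.118)^t    t·PV
  1       240.00       214.6691       214.6691
  2       240.00       192.0117       384.0233
  3       240.00       171.7457       515.2371
  4       240.00       153.6187       614.4747
  5     2,240.00     1,282.4457     6,412.2287
  Σ                  2,014.4908     8,140.6329
P = 2,014.4908; Macaulay duration = 8,140.6329 / 2,014.4908 = 4.04104 years.
Modified duration = D_Mac / (1 + y) = 4.04104 / 1.118 = 3.61452 years.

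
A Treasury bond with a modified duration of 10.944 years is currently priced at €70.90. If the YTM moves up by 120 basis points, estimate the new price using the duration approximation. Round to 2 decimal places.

€61.59

Duration approximation: ΔP/P ≈ -D_mod · Δy = -10.944 × (+0.012) = -0.131328.
New price ≈ 70.90 × (1 - 0.131328) = 61.5888448.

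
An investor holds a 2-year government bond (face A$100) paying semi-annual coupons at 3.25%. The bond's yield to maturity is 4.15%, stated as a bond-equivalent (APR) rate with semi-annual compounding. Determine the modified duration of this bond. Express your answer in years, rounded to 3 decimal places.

1.912 years

Periodic yield y = 0.02075. First find Macaulay duration:
  t   CF        PV=CF/(1+0.02075)^t    t·PV
  1        1.625         1.5920         1.5920
  2        1.625         1.5596         3.1192
  3        1.625         1.5279         4.5837
  4      101.625        93.6102       374.4407
  Σ                     98.2896       383.7355
P = 98.2896; Macaulay duration = 383.7355 / 98.2896 = 3.90413 half-year periods = 1.95207 years.
Modified duration = D_Mac / (1 + y) = 1.95207 / 1.02075 = 1.91238 years.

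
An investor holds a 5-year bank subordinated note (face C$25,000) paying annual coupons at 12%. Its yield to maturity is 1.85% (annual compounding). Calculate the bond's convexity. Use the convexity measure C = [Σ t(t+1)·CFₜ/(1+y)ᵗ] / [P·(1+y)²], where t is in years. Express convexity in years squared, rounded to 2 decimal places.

With y = 0.0185:
  t   CF        PV=CF/(1+0.0185)^t    t·PV        t(t+1)·PV
  1     3,000.00     2,945.5081     2,945.5081       5,891.0162
  2     3,000.00     2,892.0060     5,784.0120      17,352.0359
  3     3,000.00     2,839.4757     8,518.4271      34,073.7083
  4     3,000.00     2,787.8995    11,151.5982      55,757.9909
  5    28,000.00    25,547.7622   127,738.8109     766,432.8653
  Σ                 37,012.6515   156,138.3562     879,507.6166
P = 37,012.6515.
Convexity = Σ t(t+1)·PV / [P·(1+y)²] = 879,507.6166 / (37,012.6515 × 1.037342) = 22.90695.

22.91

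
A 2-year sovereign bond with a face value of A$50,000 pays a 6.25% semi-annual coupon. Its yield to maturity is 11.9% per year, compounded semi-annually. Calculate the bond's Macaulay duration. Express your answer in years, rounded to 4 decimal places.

1.9055 years

Periodic yield y = 0.0595. Discount each cash flow and weight by its period:
  t   CF        PV=CF/(1+0.0595)^t    t·PV
  1     1,562.50     1,474.7522     1,474.7522
  2     1,562.50     1,391.9323     2,783.8645
  3     1,562.50     1,313.7634     3,941.2901
  4    51,562.50    40,919.4815   163,677.9259
  Σ                 45,099.9293   171,877.8327
Price P = Σ PV = 45,099.9293.
Macaulay duration = Σ(t·PV) / P = 171,877.8327 / 45,099.9293 = 3.81104 half-year periods.
In years: 3.81104 / 2 = 1.90552 years.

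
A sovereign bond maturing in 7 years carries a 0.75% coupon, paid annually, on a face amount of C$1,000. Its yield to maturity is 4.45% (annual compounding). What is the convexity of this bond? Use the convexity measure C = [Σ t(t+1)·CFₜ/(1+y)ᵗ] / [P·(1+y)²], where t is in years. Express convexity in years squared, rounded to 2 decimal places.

49.59

With y = 0.0445:
  t   CF        PV=CF/(1+0.0445)^t    t·PV        t(t+1)·PV
  1         7.50         7.1805         7.1805          14.3609
  2         7.50         6.8746        13.7491          41.2473
  3         7.50         6.5817        19.7450          78.9800
  4         7.50         6.3013        25.2050         126.0252
  5         7.50         6.0328        30.1640         180.9840
  6         7.50         5.7758        34.6547         242.5827
  7     1,007.50       742.8240     5,199.7682      41,598.1457
  Σ                    781.5706     5,330.4665      42,282.3260
P = 781.5706.
Convexity = Σ t(t+1)·PV / [P·(1+y)²] = 42,282.3260 / (781.5706 × 1.090980) = 49.58768.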